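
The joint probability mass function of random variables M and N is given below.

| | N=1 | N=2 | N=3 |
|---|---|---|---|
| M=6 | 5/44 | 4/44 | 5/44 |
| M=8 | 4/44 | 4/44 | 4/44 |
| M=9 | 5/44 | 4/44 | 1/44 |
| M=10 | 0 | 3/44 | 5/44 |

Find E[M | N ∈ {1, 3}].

228/29

P(N ∈ {1, 3}) = 29/44.
Σ M·P over the event = 6·(5/44) + 6·(5/44) + 8·(4/44) + 8·(4/44) + 9·(5/44) + 9·(1/44) + 10·(5/44) = 57/11.
E[M | N ∈ {1, 3}] = (57/11) / (29/44) = 228/29.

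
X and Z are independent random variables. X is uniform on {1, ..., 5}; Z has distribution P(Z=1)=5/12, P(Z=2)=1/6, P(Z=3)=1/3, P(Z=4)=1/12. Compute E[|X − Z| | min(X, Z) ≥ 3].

14/15

P(min(X, Z) ≥ 3) = 1/4.
Summing |X−Z|·P(x,y) over outcomes with min(X, Z) ≥ 3 gives 7/30.
E[|X − Z| | min(X, Z) ≥ 3] = (7/30) / (1/4) = 14/15.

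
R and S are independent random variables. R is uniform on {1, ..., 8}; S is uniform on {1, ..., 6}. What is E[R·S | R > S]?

P(R > S) = 9/16.
Summing RS·P(x,y) over outcomes with R > S gives 245/24.
E[R·S | R > S] = (245/24) / (9/16) = 490/27.

490/27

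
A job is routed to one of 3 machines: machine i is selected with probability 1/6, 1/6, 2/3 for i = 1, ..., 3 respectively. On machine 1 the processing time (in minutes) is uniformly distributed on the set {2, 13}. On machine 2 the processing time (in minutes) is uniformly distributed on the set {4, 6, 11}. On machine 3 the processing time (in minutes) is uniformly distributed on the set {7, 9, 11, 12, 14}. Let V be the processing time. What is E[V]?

569/60

E[V | machine 1] = (2+13)/2 = 15/2.
E[V | machine 2] = (4+6+11)/3 = 7.
E[V | machine 3] = (7+9+11+12+14)/5 = 53/5.
E[V] = (1/6)·(15/2) + (1/6)·(7) + (2/3)·(53/5) = 569/60.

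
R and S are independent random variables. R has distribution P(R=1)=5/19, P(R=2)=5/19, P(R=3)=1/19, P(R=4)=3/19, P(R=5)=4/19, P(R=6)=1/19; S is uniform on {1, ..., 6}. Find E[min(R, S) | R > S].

81/37

P(R > S) = 37/114.
Summing min(R,S)·P(x,y) over outcomes with R > S gives 27/38.
E[min(R, S) | R > S] = (27/38) / (37/114) = 81/37.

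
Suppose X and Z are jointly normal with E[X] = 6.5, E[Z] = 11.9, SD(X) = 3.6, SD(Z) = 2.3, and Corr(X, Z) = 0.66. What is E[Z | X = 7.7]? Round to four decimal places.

The regression of Z on X has slope ρ·σ_Z/σ_X and passes through (μ_X, μ_Z).
E[Z | X=7.7] = 11.9 + (0.66)·(2.3/3.6)·(7.7 − (6.5)) = 11.9 + (0.42167)·(1.2) = 12.4060.

12.4060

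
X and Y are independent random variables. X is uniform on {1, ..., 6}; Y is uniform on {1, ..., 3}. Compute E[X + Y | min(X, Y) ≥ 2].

P(min(X, Y) ≥ 2) = 5/9.
Summing (X+Y)·P(x,y) over outcomes with min(X, Y) ≥ 2 gives 65/18.
E[X + Y | min(X, Y) ≥ 2] = (65/18) / (5/9) = 13/2.

13/2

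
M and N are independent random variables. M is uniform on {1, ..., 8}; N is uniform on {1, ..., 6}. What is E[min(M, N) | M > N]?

P(M > N) = 9/16.
Summing min(M,N)·P(x,y) over outcomes with M > N gives 77/48.
E[min(M, N) | M > N] = (77/48) / (9/16) = 77/27.

77/27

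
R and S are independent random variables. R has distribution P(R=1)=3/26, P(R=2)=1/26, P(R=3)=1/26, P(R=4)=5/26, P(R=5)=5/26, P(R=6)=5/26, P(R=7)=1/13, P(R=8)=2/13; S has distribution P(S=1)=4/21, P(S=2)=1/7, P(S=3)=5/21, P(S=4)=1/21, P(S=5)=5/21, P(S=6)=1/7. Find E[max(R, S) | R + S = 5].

116/31

P(R + S = 5) = 31/546.
Summing max(R,S)·P(x,y) over outcomes with R + S = 5 gives 58/273.
E[max(R, S) | R + S = 5] = (58/273) / (31/546) = 116/31.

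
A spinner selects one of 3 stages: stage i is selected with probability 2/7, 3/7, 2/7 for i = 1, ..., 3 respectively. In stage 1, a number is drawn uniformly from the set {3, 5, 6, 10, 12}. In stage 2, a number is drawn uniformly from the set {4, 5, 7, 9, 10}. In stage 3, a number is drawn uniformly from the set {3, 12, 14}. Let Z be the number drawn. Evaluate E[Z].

E[Z | stage 1] = (3+5+6+10+12)/5 = 36/5.
E[Z | stage 2] = (4+5+7+9+10)/5 = 7.
E[Z | stage 3] = (3+12+14)/3 = 29/3.
E[Z] = (2/7)·(36/5) + (3/7)·(7) + (2/7)·(29/3) = 821/105.

821/105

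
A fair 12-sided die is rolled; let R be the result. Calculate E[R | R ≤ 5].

3

Given R ≤ 5, R is equally likely to be any of {1, 2, 3, 4, 5}.
E[R | R ≤ 5] = (1 + 2 + 3 + 4 + 5) / 5 = 3.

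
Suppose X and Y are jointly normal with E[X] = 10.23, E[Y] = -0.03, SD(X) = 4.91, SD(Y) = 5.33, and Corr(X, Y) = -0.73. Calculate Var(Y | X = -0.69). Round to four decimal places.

Var(Y | X=x) = (1 − ρ²)·σ_Y².
Var(Y | X=-0.69) = (5.33)²·(1 − (-0.73)²) = 28.4089·0.4671 = 13.2698.

13.2698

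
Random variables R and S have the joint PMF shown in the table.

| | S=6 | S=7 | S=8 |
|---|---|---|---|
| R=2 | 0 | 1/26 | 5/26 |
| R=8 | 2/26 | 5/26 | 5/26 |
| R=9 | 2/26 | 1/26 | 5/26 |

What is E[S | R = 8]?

P(R = 8) = 6/13.
Σ S·P over the event = 6·(2/26) + 7·(5/26) + 8·(5/26) = 87/26.
E[S | R = 8] = (87/26) / (6/13) = 29/4.

29/4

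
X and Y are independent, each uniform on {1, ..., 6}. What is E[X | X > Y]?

P(X > Y) = 5/12.
Summing X·P(x,y) over outcomes with X > Y gives 35/18.
E[X | X > Y] = (35/18) / (5/12) = 14/3.

14/3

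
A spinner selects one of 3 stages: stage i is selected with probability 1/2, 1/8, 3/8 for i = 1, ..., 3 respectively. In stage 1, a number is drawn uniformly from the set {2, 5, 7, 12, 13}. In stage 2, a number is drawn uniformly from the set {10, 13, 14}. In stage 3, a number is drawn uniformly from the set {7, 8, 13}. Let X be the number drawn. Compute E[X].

E[X | stage 1] = (2+5+7+12+13)/5 = 39/5.
E[X | stage 2] = (10+13+14)/3 = 37/3.
E[X | stage 3] = (7+8+13)/3 = 28/3.
By the law of total expectation,
E[X] = (1/2)·(39/5) + (1/8)·(37/3) + (3/8)·(28/3) = 1073/120.

1073/120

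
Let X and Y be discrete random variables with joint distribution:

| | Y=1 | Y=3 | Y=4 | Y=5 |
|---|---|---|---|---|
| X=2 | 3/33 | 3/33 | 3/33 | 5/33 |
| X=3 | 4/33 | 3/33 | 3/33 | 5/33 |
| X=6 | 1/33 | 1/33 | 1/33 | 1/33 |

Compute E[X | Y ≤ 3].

3

P(Y ≤ 3) = 5/11.
Summing X·P(X=x,Y=y) over the conditioning event gives 15/11.
E[X | Y ≤ 3] = (15/11) / (5/11) = 3.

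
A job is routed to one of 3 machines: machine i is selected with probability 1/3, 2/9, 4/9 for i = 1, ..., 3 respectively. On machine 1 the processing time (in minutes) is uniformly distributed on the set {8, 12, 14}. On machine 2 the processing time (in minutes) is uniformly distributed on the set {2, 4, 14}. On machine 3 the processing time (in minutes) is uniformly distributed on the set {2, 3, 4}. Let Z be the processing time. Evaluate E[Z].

178/27

E[Z | machine 1] = (8+12+14)/3 = 34/3.
E[Z | machine 2] = (2+4+14)/3 = 20/3.
E[Z | machine 3] = (2+3+4)/3 = 3.
E[Z] = (1/3)·(34/3) + (2/9)·(20/3) + (4/9)·(3) = 178/27.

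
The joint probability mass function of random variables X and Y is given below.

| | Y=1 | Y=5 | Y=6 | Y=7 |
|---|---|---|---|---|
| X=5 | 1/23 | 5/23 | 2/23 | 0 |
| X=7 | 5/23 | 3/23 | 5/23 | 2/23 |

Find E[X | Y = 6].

P(Y = 6) = 7/23.
Σ X·P over the event = 5·(2/23) + 7·(5/23) = 45/23.
E[X | Y = 6] = (45/23) / (7/23) = 45/7.

45/7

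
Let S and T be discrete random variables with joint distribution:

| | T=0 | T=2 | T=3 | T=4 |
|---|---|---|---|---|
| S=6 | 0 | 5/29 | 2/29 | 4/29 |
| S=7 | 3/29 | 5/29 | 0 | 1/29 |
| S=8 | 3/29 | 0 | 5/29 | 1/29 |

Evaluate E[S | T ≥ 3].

7

P(T ≥ 3) = 13/29.
Summing S·P(S=x,T=y) over the conditioning event gives 91/29.
E[S | T ≥ 3] = (91/29) / (13/29) = 7.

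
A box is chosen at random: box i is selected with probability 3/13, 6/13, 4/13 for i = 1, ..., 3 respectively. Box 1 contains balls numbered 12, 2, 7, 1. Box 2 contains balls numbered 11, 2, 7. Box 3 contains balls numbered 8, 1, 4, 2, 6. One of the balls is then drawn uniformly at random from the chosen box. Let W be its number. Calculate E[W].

733/130

E[W | box 1] = (12+2+7+1)/4 = 11/2.
E[W | box 2] = (11+2+7)/3 = 20/3.
E[W | box 3] = (8+1+4+2+6)/5 = 21/5.
E[W] = (3/13)·(11/2) + (6/13)·(20/3) + (4/13)·(21/5) = 733/130.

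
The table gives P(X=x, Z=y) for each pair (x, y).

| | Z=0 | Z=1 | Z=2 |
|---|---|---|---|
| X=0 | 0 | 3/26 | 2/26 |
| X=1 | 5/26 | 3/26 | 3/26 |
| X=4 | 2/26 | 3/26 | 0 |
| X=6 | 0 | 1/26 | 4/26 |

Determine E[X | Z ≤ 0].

P(Z ≤ 0) = 7/26.
Σ X·P over the event = 1·(5/26) + 4·(2/26) = 1/2.
E[X | Z ≤ 0] = (1/2) / (7/26) = 13/7.

13/7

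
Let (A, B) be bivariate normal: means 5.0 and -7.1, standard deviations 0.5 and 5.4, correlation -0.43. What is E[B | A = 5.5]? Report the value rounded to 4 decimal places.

E[B | A=x] = μ_B + ρ(σ_B/σ_A)(x − μ_A) for jointly normal variables.
E[B | A=5.5] = -7.1 + (-0.43)·(5.4/0.5)·(5.5 − (5.0)) = -7.1 + (-4.644)·(0.5) = -9.4220.

-9.4220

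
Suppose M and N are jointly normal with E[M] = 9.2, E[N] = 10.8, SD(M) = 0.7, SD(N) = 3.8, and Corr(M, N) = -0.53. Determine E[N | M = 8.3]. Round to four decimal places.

For a bivariate normal, E[N | M=x] = μ_N + ρ·(σ_N/σ_M)·(x − μ_M).
E[N | M=8.3] = 10.8 + (-0.53)·(3.8/0.7)·(8.3 − (9.2)) = 10.8 + (-2.8771)·(-0.9) = 13.3894.

13.3894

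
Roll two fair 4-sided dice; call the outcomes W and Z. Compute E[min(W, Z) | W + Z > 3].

P(W + Z > 3) = 13/16.
Summing min(W,Z)·P(x,y) over outcomes with W + Z > 3 gives 27/16.
E[min(W, Z) | W + Z > 3] = (27/16) / (13/16) = 27/13.

27/13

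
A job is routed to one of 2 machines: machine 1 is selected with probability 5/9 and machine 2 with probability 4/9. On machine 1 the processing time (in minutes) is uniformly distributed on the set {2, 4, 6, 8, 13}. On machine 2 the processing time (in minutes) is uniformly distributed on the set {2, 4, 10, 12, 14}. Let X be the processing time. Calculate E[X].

E[X | machine 1] = (2+4+6+8+13)/5 = 33/5.
E[X | machine 2] = (2+4+10+12+14)/5 = 42/5.
By the law of total expectation,
E[X] = (5/9)·(33/5) + (4/9)·(42/5) = 37/5.

37/5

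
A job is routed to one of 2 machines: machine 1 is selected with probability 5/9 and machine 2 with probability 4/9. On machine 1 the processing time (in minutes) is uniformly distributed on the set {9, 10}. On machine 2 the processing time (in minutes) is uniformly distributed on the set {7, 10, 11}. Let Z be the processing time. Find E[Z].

509/54

E[Z | machine 1] = (9+10)/2 = 19/2.
E[Z | machine 2] = (7+10+11)/3 = 28/3.
By the law of total expectation,
E[Z] = (5/9)·(19/2) + (4/9)·(28/3) = 509/54.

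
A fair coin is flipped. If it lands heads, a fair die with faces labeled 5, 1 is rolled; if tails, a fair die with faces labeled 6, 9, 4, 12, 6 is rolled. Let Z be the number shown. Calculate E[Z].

26/5

E[Z | heads] = (5+1)/2 = 3.
E[Z | tails] = (6+9+4+12+6)/5 = 37/5.
E[Z] = (1/2)·(3) + (1/2)·(37/5) = 26/5.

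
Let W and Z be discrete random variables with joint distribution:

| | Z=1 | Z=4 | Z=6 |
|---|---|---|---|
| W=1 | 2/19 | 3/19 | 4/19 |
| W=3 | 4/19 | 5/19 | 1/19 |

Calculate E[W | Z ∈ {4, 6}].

25/13

P(Z ∈ {4, 6}) = 13/19.
Σ W·P over the event = 1·(3/19) + 1·(4/19) + 3·(5/19) + 3·(1/19) = 25/19.
E[W | Z ∈ {4, 6}] = (25/19) / (13/19) = 25/13.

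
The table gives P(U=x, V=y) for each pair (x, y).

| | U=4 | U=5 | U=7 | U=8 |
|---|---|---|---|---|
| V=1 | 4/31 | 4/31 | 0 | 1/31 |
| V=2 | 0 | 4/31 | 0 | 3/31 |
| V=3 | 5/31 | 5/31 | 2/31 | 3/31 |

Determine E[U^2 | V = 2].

292/7

P(V = 2) = 7/31.
Σ U^2·P over the event = 25·(4/31) + 64·(3/31) = 292/31.
E[U^2 | V = 2] = (292/31) / (7/31) = 292/7.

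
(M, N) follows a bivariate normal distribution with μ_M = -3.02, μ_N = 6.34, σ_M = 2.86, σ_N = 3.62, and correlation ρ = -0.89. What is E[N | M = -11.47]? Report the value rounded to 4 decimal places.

15.8590

For a bivariate normal, E[N | M=x] = μ_N + ρ·(σ_N/σ_M)·(x − μ_M).
E[N | M=-11.47] = 6.34 + (-0.89)·(3.62/2.86)·(-11.47 − (-3.02)) = 6.34 + (-1.126503)·(-8.45) = 15.8590.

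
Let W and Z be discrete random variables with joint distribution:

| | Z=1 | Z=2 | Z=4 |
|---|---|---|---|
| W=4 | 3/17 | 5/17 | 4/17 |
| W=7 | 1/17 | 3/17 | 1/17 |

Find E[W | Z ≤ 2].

P(Z ≤ 2) = 12/17.
Σ W·P over the event = 4·(3/17) + 4·(5/17) + 7·(1/17) + 7·(3/17) = 60/17.
E[W | Z ≤ 2] = (60/17) / (12/17) = 5.

5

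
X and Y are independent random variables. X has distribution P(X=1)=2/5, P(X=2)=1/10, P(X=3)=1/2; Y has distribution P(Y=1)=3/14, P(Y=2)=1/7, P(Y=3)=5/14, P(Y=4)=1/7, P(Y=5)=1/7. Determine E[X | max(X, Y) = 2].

P(max(X, Y) = 2) = 13/140.
Summing X·P(x,y) over outcomes with max(X, Y) = 2 gives 9/70.
E[X | max(X, Y) = 2] = (9/70) / (13/140) = 18/13.

18/13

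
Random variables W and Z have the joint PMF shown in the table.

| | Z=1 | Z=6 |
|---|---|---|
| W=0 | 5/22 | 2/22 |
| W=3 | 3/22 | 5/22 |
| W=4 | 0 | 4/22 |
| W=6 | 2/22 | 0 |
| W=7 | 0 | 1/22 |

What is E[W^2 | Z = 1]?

99/10

P(Z = 1) = 5/11.
Σ W^2·P over the event = 0·(5/22) + 9·(3/22) + 36·(2/22) = 9/2.
E[W^2 | Z = 1] = (9/2) / (5/11) = 99/10.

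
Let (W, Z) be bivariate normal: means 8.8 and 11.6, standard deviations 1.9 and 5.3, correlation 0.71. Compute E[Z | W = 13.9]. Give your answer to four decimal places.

21.7007

E[Z | W=x] = μ_Z + ρ(σ_Z/σ_W)(x − μ_W) for jointly normal variables.
E[Z | W=13.9] = 11.6 + (0.71)·(5.3/1.9)·(13.9 − (8.8)) = 11.6 + (1.98053)·(5.1) = 21.7007.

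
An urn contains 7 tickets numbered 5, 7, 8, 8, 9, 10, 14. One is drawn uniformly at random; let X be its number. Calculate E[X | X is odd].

P(X is odd) = 3/7.
Σ over the event: 5·1/7 + 7·1/7 + 9·1/7 = 3.
E[X | X is odd] = (3) / (3/7) = 7.

7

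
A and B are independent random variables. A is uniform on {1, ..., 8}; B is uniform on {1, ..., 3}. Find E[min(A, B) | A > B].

17/9

P(A > B) = 3/4.
Summing min(A,B)·P(x,y) over outcomes with A > B gives 17/12.
E[min(A, B) | A > B] = (17/12) / (3/4) = 17/9.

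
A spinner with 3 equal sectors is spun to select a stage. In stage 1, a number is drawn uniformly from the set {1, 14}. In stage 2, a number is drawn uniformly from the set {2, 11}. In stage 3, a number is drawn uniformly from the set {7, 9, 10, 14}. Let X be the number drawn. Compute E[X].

E[X | stage 1] = (1+14)/2 = 15/2.
E[X | stage 2] = (2+11)/2 = 13/2.
E[X | stage 3] = (7+9+10+14)/4 = 10.
By the law of total expectation,
E[X] = (1/3)·(15/2) + (1/3)·(13/2) + (1/3)·(10) = 8.

8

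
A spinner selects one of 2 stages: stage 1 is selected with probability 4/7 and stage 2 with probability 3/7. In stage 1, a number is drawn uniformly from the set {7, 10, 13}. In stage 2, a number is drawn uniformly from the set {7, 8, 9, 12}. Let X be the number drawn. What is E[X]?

E[X | stage 1] = (7+10+13)/3 = 10.
E[X | stage 2] = (7+8+9+12)/4 = 9.
By the law of total expectation,
E[X] = (4/7)·(10) + (3/7)·(9) = 67/7.

67/7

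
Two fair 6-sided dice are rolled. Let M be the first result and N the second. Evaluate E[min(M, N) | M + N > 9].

P(M + N > 9) = 1/6.
Summing min(M,N)·P(x,y) over outcomes with M + N > 9 gives 29/36.
E[min(M, N) | M + N > 9] = (29/36) / (1/6) = 29/6.

29/6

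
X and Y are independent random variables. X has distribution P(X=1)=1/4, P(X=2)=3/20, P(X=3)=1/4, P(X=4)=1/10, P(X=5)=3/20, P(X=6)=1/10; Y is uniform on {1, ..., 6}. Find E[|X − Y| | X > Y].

P(X > Y) = 41/120.
Summing |X−Y|·P(x,y) over outcomes with X > Y gives 3/4.
E[|X − Y| | X > Y] = (3/4) / (41/120) = 90/41.

90/41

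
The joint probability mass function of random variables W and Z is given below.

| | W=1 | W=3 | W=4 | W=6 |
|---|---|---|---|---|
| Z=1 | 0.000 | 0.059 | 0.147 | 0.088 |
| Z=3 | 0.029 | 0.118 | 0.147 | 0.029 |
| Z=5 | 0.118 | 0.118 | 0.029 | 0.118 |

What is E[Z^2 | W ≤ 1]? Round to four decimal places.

P(W ≤ 1) = 0.147.
Σ Z^2·P over the event = 9·(0.029) + 25·(0.118) = 3.211.
E[Z^2 | W ≤ 1] = (3.211) / (0.147) = 21.8435.

21.8435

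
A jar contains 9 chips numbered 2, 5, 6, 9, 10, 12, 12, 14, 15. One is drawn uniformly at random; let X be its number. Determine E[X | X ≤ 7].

13/3

P(X ≤ 7) = 1/3.
Σ over the event: 2·1/9 + 5·1/9 + 6·1/9 = 13/9.
E[X | X ≤ 7] = (13/9) / (1/3) = 13/3.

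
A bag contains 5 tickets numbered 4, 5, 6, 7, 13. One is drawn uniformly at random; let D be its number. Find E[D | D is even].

P(D is even) = 2/5.
Σ over the event: 4·1/5 + 6·1/5 = 2.
E[D | D is even] = (2) / (2/5) = 5.

5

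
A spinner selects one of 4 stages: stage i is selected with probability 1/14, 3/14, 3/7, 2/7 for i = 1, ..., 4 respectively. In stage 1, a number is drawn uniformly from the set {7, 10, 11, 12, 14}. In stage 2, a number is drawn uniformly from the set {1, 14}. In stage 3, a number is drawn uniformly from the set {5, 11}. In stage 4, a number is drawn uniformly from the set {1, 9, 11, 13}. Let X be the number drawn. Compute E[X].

E[X | stage 1] = (7+10+11+12+14)/5 = 54/5.
E[X | stage 2] = (1+14)/2 = 15/2.
E[X | stage 3] = (5+11)/2 = 8.
E[X | stage 4] = (1+9+11+13)/4 = 17/2.
By the law of total expectation,
E[X] = (1/14)·(54/5) + (3/14)·(15/2) + (3/7)·(8) + (2/7)·(17/2) = 1153/140.

1153/140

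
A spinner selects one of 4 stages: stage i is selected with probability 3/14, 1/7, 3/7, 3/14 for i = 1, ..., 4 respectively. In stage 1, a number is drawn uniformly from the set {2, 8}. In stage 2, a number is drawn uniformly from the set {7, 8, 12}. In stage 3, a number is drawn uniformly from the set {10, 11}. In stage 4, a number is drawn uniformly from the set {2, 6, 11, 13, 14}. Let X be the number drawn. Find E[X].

E[X | stage 1] = (2+8)/2 = 5.
E[X | stage 2] = (7+8+12)/3 = 9.
E[X | stage 3] = (10+11)/2 = 21/2.
E[X | stage 4] = (2+6+11+13+14)/5 = 46/5.
E[X] = (3/14)·(5) + (1/7)·(9) + (3/7)·(21/2) + (3/14)·(46/5) = 309/35.

309/35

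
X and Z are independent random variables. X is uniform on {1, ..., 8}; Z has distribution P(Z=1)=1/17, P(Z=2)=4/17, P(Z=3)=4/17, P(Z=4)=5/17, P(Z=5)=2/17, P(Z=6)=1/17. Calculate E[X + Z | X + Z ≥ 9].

P(X + Z ≥ 9) = 57/136.
Summing (X+Z)·P(x,y) over outcomes with X + Z ≥ 9 gives 297/68.
E[X + Z | X + Z ≥ 9] = (297/68) / (57/136) = 198/19.

198/19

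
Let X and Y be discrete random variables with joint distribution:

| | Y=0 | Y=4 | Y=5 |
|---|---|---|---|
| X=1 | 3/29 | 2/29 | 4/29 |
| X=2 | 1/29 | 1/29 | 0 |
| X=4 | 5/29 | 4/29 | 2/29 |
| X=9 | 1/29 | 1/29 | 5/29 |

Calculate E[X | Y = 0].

P(Y = 0) = 10/29.
Σ X·P over the event = 1·(3/29) + 2·(1/29) + 4·(5/29) + 9·(1/29) = 34/29.
E[X | Y = 0] = (34/29) / (10/29) = 17/5.

17/5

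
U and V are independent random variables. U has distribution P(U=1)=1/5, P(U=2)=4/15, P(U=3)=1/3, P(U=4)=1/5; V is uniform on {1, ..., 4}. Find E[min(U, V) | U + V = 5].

8/5

P(U + V = 5) = 1/4.
Summing min(U,V)·P(x,y) over outcomes with U + V = 5 gives 2/5.
E[min(U, V) | U + V = 5] = (2/5) / (1/4) = 8/5.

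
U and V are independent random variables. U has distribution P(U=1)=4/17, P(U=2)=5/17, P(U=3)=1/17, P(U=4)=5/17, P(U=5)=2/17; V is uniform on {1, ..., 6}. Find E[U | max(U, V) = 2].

P(max(U, V) = 2) = 7/51.
Summing U·P(x,y) over outcomes with max(U, V) = 2 gives 4/17.
E[U | max(U, V) = 2] = (4/17) / (7/51) = 12/7.

12/7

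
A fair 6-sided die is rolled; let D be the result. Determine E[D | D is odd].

Given D is odd, D is equally likely to be any of {1, 3, 5}.
E[D | D is odd] = (1 + 3 + 5) / 3 = 3.

3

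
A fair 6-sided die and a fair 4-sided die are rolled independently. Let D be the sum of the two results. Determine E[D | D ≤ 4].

10/3

P(D ≤ 4) = 1/4.
Σ over the event: 2·1/24 + 3·1/12 + 4·1/8 = 5/6.
E[D | D ≤ 4] = (5/6) / (1/4) = 10/3.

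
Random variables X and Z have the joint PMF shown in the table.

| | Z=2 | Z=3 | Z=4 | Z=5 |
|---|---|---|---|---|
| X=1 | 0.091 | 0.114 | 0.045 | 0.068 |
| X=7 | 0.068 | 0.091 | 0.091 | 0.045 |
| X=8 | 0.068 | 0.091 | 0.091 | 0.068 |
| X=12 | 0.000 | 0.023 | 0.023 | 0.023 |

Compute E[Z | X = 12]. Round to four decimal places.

4.0000

P(X = 12) = 0.069.
Σ Z·P over the event = 3·(0.023) + 4·(0.023) + 5·(0.023) = 0.276.
E[Z | X = 12] = (0.276) / (0.069) = 4.0000.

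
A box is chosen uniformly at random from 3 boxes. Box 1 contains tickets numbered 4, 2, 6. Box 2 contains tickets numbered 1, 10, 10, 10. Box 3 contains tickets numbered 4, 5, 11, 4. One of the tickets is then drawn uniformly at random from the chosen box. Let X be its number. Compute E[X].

71/12

E[X | box 1] = (4+2+6)/3 = 4.
E[X | box 2] = (1+10+10+10)/4 = 31/4.
E[X | box 3] = (4+5+11+4)/4 = 6.
E[X] = (1/3)·(4) + (1/3)·(31/4) + (1/3)·(6) = 71/12.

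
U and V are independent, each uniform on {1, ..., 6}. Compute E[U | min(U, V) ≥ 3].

P(min(U, V) ≥ 3) = 4/9.
Summing U·P(x,y) over outcomes with min(U, V) ≥ 3 gives 2.
E[U | min(U, V) ≥ 3] = (2) / (4/9) = 9/2.

9/2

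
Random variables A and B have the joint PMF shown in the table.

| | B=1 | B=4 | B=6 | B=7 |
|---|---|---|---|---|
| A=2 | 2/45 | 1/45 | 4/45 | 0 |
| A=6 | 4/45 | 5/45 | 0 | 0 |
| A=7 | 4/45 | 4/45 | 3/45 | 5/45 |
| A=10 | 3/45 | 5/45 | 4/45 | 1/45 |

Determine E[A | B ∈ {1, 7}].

P(B ∈ {1, 7}) = 19/45.
Σ A·P over the event = 2·(2/45) + 6·(4/45) + 7·(4/45) + 7·(5/45) + 10·(3/45) + 10·(1/45) = 131/45.
E[A | B ∈ {1, 7}] = (131/45) / (19/45) = 131/19.

131/19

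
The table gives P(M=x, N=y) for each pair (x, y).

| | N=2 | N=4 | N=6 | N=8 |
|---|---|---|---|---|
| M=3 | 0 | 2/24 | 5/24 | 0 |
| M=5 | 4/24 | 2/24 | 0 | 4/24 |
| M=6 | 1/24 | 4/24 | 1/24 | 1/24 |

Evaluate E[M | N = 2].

26/5

P(N = 2) = 5/24.
Summing M·P(M=x,N=y) over the conditioning event gives 13/12.
E[M | N = 2] = (13/12) / (5/24) = 26/5.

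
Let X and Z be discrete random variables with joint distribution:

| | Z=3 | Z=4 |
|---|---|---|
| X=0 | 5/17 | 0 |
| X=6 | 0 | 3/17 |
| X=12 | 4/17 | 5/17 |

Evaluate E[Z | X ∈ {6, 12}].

11/3

P(X ∈ {6, 12}) = 12/17.
Σ Z·P over the event = 4·(3/17) + 3·(4/17) + 4·(5/17) = 44/17.
E[Z | X ∈ {6, 12}] = (44/17) / (12/17) = 11/3.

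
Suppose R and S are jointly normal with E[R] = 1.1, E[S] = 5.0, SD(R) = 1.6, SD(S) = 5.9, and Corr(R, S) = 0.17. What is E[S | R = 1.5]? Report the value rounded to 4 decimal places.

5.2508

The regression of S on R has slope ρ·σ_S/σ_R and passes through (μ_R, μ_S).
E[S | R=1.5] = 5.0 + (0.17)·(5.9/1.6)·(1.5 − (1.1)) = 5.0 + (0.626875)·(0.4) = 5.2508.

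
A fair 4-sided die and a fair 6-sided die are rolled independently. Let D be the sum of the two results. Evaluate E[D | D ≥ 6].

P(D ≥ 6) = 7/12.
Σ over the event: 6·1/6 + 7·1/6 + 8·1/8 + 9·1/12 + 10·1/24 = 13/3.
E[D | D ≥ 6] = (13/3) / (7/12) = 52/7.

52/7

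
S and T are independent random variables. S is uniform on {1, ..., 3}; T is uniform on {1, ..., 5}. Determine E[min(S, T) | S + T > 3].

P(S + T > 3) = 4/5.
Summing min(S,T)·P(x,y) over outcomes with S + T > 3 gives 23/15.
E[min(S, T) | S + T > 3] = (23/15) / (4/5) = 23/12.

23/12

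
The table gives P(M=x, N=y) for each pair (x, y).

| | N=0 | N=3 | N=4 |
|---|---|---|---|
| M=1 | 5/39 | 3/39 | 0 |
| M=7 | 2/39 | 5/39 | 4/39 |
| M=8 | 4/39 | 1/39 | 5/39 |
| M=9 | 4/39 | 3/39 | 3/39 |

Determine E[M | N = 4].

95/12

P(N = 4) = 4/13.
Summing M·P(M=x,N=y) over the conditioning event gives 95/39.
E[M | N = 4] = (95/39) / (4/13) = 95/12.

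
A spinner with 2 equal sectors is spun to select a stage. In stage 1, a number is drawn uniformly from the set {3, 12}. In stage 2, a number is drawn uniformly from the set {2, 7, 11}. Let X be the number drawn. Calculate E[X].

E[X | stage 1] = (3+12)/2 = 15/2.
E[X | stage 2] = (2+7+11)/3 = 20/3.
By the law of total expectation,
E[X] = (1/2)·(15/2) + (1/2)·(20/3) = 85/12.

85/12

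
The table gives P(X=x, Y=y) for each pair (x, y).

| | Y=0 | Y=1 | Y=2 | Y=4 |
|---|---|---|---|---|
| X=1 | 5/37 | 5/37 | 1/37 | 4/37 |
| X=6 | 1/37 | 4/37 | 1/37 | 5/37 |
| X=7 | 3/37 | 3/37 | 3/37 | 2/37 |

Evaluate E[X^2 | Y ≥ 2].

P(Y ≥ 2) = 16/37.
Σ X^2·P over the event = 1·(1/37) + 1·(4/37) + 36·(1/37) + 36·(5/37) + 49·(3/37) + 49·(2/37) = 466/37.
E[X^2 | Y ≥ 2] = (466/37) / (16/37) = 233/8.

233/8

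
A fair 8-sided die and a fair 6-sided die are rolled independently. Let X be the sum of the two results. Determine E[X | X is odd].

8

P(X is odd) = 1/2.
Σ over the event: 3·1/24 + 5·1/12 + 7·1/8 + 9·1/8 + 11·1/12 + 13·1/24 = 4.
E[X | X is odd] = (4) / (1/2) = 8.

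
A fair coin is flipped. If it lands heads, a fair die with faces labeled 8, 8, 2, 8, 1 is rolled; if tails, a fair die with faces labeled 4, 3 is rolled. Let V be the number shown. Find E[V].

89/20

E[V | heads] = (8+8+2+8+1)/5 = 27/5.
E[V | tails] = (4+3)/2 = 7/2.
E[V] = (1/2)·(27/5) + (1/2)·(7/2) = 89/20.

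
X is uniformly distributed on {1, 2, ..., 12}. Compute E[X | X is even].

Given X is even, X is equally likely to be any of {2, 4, 6, 8, 10, 12}.
E[X | X is even] = (2 + 4 + 6 + 8 + 10 + 12) / 6 = 7.

7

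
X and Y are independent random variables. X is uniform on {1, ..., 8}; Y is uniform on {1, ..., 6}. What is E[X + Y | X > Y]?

P(X > Y) = 9/16.
Summing (X+Y)·P(x,y) over outcomes with X > Y gives 79/16.
E[X + Y | X > Y] = (79/16) / (9/16) = 79/9.

79/9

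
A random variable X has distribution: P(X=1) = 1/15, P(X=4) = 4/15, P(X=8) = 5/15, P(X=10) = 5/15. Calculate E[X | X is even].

P(X is even) = 14/15.
Σ over the event: 4·4/15 + 8·1/3 + 10·1/3 = 106/15.
E[X | X is even] = (106/15) / (14/15) = 53/7.

53/7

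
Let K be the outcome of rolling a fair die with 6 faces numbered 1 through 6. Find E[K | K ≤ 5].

Given K ≤ 5, K is equally likely to be any of {1, 2, 3, 4, 5}.
E[K | K ≤ 5] = (1 + 2 + 3 + 4 + 5) / 5 = 3.

3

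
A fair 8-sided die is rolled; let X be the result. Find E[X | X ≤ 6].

Given X ≤ 6, X is equally likely to be any of {1, 2, 3, 4, 5, 6}.
E[X | X ≤ 6] = (1 + 2 + 3 + 4 + 5 + 6) / 6 = 7/2.

7/2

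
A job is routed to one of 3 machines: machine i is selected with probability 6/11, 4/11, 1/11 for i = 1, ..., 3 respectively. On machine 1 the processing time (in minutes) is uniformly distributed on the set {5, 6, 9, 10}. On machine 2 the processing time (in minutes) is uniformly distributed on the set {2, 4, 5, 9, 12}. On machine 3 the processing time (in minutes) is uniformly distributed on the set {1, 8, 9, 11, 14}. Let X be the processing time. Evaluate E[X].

36/5

E[X | machine 1] = (5+6+9+10)/4 = 15/2.
E[X | machine 2] = (2+4+5+9+12)/5 = 32/5.
E[X | machine 3] = (1+8+9+11+14)/5 = 43/5.
E[X] = (6/11)·(15/2) + (4/11)·(32/5) + (1/11)·(43/5) = 36/5.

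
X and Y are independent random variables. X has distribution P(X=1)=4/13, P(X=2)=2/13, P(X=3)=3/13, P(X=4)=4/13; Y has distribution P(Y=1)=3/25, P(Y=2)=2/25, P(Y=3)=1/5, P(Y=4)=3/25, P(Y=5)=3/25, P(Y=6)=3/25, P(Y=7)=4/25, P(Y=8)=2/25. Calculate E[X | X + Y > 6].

P(X + Y > 6) = 37/65.
Summing X·P(x,y) over outcomes with X + Y > 6 gives 539/325.
E[X | X + Y > 6] = (539/325) / (37/65) = 539/185.

539/185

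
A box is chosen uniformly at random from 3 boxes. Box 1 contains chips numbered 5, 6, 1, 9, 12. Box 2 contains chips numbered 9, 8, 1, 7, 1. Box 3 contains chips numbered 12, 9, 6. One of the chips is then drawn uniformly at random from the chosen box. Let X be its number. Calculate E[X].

104/15

E[X | box 1] = (5+6+1+9+12)/5 = 33/5.
E[X | box 2] = (9+8+1+7+1)/5 = 26/5.
E[X | box 3] = (12+9+6)/3 = 9.
By the law of total expectation,
E[X] = (1/3)·(33/5) + (1/3)·(26/5) + (1/3)·(9) = 104/15.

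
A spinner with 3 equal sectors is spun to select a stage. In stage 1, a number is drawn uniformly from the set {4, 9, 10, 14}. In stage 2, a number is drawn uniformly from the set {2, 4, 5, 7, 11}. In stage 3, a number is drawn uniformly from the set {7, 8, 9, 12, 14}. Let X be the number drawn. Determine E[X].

E[X | stage 1] = (4+9+10+14)/4 = 37/4.
E[X | stage 2] = (2+4+5+7+11)/5 = 29/5.
E[X | stage 3] = (7+8+9+12+14)/5 = 10.
E[X] = (1/3)·(37/4) + (1/3)·(29/5) + (1/3)·(10) = 167/20.

167/20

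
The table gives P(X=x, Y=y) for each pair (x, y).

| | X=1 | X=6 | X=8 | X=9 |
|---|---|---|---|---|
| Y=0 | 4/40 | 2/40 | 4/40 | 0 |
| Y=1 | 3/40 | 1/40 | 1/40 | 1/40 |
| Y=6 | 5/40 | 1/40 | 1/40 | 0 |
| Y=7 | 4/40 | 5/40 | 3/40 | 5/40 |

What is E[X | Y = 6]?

P(Y = 6) = 7/40.
Summing X·P(X=x,Y=y) over the conditioning event gives 19/40.
E[X | Y = 6] = (19/40) / (7/40) = 19/7.

19/7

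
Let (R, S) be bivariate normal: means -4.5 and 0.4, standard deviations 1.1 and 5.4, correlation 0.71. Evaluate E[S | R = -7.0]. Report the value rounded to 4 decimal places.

-8.3136

For a bivariate normal, E[S | R=x] = μ_S + ρ·(σ_S/σ_R)·(x − μ_R).
E[S | R=-7.0] = 0.4 + (0.71)·(5.4/1.1)·(-7.0 − (-4.5)) = 0.4 + (3.48545)·(-2.5) = -8.3136.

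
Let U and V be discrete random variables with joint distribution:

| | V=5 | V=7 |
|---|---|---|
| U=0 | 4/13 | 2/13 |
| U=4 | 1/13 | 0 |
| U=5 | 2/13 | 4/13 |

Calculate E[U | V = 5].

2

P(V = 5) = 7/13.
Σ U·P over the event = 0·(4/13) + 4·(1/13) + 5·(2/13) = 14/13.
E[U | V = 5] = (14/13) / (7/13) = 2.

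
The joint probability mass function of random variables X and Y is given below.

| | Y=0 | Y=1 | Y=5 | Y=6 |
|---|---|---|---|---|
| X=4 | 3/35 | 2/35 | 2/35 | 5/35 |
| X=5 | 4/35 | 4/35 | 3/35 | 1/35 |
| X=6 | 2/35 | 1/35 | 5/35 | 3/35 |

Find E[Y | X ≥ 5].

P(X ≥ 5) = 23/35.
Summing Y·P(X=x,Y=y) over the conditioning event gives 69/35.
E[Y | X ≥ 5] = (69/35) / (23/35) = 3.

3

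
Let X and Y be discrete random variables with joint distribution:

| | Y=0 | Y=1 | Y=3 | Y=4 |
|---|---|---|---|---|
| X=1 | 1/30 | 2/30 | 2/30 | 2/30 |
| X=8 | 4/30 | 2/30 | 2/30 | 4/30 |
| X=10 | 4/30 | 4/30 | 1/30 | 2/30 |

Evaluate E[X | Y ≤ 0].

73/9

P(Y ≤ 0) = 3/10.
Summing X·P(X=x,Y=y) over the conditioning event gives 73/30.
E[X | Y ≤ 0] = (73/30) / (3/10) = 73/9.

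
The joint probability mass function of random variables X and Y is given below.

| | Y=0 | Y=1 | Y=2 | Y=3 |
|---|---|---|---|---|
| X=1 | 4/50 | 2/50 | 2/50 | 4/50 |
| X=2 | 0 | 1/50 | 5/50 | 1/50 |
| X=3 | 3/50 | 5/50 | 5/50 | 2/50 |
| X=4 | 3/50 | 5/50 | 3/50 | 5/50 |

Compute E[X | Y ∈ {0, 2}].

P(Y ∈ {0, 2}) = 1/2.
Summing X·P(X=x,Y=y) over the conditioning event gives 32/25.
E[X | Y ∈ {0, 2}] = (32/25) / (1/2) = 64/25.

64/25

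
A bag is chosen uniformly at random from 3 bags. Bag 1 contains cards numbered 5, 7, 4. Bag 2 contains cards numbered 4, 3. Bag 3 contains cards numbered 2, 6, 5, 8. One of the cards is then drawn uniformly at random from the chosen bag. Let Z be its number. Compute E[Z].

E[Z | bag 1] = (5+7+4)/3 = 16/3.
E[Z | bag 2] = (4+3)/2 = 7/2.
E[Z | bag 3] = (2+6+5+8)/4 = 21/4.
E[Z] = (1/3)·(16/3) + (1/3)·(7/2) + (1/3)·(21/4) = 169/36.

169/36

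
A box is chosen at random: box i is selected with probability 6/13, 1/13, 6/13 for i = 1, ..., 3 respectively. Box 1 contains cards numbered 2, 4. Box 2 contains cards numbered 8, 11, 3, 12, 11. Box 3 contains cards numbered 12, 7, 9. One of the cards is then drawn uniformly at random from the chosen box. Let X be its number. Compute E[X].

E[X | box 1] = (2+4)/2 = 3.
E[X | box 2] = (8+11+3+12+11)/5 = 9.
E[X | box 3] = (12+7+9)/3 = 28/3.
By the law of total expectation,
E[X] = (6/13)·(3) + (1/13)·(9) + (6/13)·(28/3) = 83/13.

83/13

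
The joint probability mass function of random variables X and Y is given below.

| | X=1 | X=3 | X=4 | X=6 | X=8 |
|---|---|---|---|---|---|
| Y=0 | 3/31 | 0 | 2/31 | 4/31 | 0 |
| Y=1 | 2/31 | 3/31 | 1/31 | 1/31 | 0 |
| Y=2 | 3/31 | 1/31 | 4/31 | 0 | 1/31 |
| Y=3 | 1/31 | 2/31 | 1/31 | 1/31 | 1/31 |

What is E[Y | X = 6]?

2/3

P(X = 6) = 6/31.
Σ Y·P over the event = 0·(4/31) + 1·(1/31) + 3·(1/31) = 4/31.
E[Y | X = 6] = (4/31) / (6/31) = 2/3.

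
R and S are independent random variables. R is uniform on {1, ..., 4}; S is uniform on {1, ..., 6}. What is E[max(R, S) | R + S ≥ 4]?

89/21

P(R + S ≥ 4) = 7/8.
Summing max(R,S)·P(x,y) over outcomes with R + S ≥ 4 gives 89/24.
E[max(R, S) | R + S ≥ 4] = (89/24) / (7/8) = 89/21.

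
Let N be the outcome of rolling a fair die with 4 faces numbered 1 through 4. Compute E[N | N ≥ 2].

Given N ≥ 2, N is equally likely to be any of {2, 3, 4}.
E[N | N ≥ 2] = (2 + 3 + 4) / 3 = 3.

3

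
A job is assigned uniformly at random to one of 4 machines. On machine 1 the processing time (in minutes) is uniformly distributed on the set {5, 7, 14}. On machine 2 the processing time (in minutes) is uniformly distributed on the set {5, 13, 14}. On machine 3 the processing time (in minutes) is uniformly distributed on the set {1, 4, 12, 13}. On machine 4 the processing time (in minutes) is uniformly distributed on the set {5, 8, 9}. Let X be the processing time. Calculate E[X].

E[X | machine 1] = (5+7+14)/3 = 26/3.
E[X | machine 2] = (5+13+14)/3 = 32/3.
E[X | machine 3] = (1+4+12+13)/4 = 15/2.
E[X | machine 4] = (5+8+9)/3 = 22/3.
E[X] = (1/4)·(26/3) + (1/4)·(32/3) + (1/4)·(15/2) + (1/4)·(22/3) = 205/24.

205/24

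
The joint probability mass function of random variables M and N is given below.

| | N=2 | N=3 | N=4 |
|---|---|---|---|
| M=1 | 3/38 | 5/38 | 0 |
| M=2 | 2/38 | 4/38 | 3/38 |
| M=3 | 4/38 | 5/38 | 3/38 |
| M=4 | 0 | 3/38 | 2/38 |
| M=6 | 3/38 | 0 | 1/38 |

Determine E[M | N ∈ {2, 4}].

22/7

P(N ∈ {2, 4}) = 21/38.
Σ M·P over the event = 1·(3/38) + 2·(2/38) + 2·(3/38) + 3·(4/38) + 3·(3/38) + 4·(2/38) + 6·(3/38) + 6·(1/38) = 33/19.
E[M | N ∈ {2, 4}] = (33/19) / (21/38) = 22/7.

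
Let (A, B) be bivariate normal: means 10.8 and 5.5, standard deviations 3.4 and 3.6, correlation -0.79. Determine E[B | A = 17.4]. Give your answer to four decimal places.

-0.0207

For a bivariate normal, E[B | A=x] = μ_B + ρ·(σ_B/σ_A)·(x − μ_A).
E[B | A=17.4] = 5.5 + (-0.79)·(3.6/3.4)·(17.4 − (10.8)) = 5.5 + (-0.83647)·(6.6) = -0.0207.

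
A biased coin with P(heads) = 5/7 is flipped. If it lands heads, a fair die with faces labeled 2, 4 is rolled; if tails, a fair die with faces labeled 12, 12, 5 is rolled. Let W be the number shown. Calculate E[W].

E[W | heads] = (2+4)/2 = 3.
E[W | tails] = (12+12+5)/3 = 29/3.
By the law of total expectation,
E[W] = (5/7)·(3) + (2/7)·(29/3) = 103/21.

103/21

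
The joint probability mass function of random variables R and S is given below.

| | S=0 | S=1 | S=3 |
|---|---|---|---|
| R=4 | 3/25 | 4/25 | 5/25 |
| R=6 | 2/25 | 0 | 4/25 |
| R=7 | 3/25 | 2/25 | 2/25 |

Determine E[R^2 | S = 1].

27

P(S = 1) = 6/25.
Σ R^2·P over the event = 16·(4/25) + 49·(2/25) = 162/25.
E[R^2 | S = 1] = (162/25) / (6/25) = 27.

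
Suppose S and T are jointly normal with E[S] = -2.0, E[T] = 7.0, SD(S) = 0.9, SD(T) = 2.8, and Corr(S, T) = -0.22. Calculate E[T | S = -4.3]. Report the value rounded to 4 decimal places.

For a bivariate normal, E[T | S=x] = μ_T + ρ·(σ_T/σ_S)·(x − μ_S).
E[T | S=-4.3] = 7.0 + (-0.22)·(2.8/0.9)·(-4.3 − (-2.0)) = 7.0 + (-0.68444)·(-2.3) = 8.5742.

8.5742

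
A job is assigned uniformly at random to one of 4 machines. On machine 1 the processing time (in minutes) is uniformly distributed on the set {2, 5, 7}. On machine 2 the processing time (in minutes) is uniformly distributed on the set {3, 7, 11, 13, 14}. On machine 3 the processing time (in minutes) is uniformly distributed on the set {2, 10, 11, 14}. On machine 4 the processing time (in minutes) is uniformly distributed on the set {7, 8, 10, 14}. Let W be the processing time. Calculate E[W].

E[W | machine 1] = (2+5+7)/3 = 14/3.
E[W | machine 2] = (3+7+11+13+14)/5 = 48/5.
E[W | machine 3] = (2+10+11+14)/4 = 37/4.
E[W | machine 4] = (7+8+10+14)/4 = 39/4.
By the law of total expectation,
E[W] = (1/4)·(14/3) + (1/4)·(48/5) + (1/4)·(37/4) + (1/4)·(39/4) = 499/60.

499/60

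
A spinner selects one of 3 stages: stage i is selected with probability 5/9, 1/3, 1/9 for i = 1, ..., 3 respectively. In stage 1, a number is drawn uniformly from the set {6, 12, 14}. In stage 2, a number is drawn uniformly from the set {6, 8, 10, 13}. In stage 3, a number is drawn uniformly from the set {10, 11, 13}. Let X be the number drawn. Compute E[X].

E[X | stage 1] = (6+12+14)/3 = 32/3.
E[X | stage 2] = (6+8+10+13)/4 = 37/4.
E[X | stage 3] = (10+11+13)/3 = 34/3.
E[X] = (5/9)·(32/3) + (1/3)·(37/4) + (1/9)·(34/3) = 1109/108.

1109/108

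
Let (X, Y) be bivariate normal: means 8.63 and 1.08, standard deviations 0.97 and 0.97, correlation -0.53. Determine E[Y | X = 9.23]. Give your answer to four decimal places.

E[Y | X=x] = μ_Y + ρ(σ_Y/σ_X)(x − μ_X) for jointly normal variables.
E[Y | X=9.23] = 1.08 + (-0.53)·(0.97/0.97)·(9.23 − (8.63)) = 1.08 + (-0.53)·(0.6) = 0.7620.

0.7620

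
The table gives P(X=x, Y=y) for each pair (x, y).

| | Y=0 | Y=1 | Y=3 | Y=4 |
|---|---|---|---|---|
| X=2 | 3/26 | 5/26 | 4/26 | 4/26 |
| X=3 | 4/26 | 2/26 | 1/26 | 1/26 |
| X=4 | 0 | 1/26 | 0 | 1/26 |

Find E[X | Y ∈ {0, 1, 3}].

P(Y ∈ {0, 1, 3}) = 10/13.
Σ X·P over the event = 2·(3/26) + 2·(5/26) + 2·(4/26) + 3·(4/26) + 3·(2/26) + 3·(1/26) + 4·(1/26) = 49/26.
E[X | Y ∈ {0, 1, 3}] = (49/26) / (10/13) = 49/20.

49/20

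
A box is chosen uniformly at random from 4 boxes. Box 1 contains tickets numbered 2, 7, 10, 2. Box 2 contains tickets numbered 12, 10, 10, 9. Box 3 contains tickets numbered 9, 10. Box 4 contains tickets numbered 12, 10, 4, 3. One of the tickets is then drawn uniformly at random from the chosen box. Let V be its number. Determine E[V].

E[V | box 1] = (2+7+10+2)/4 = 21/4.
E[V | box 2] = (12+10+10+9)/4 = 41/4.
E[V | box 3] = (9+10)/2 = 19/2.
E[V | box 4] = (12+10+4+3)/4 = 29/4.
E[V] = (1/4)·(21/4) + (1/4)·(41/4) + (1/4)·(19/2) + (1/4)·(29/4) = 129/16.

129/16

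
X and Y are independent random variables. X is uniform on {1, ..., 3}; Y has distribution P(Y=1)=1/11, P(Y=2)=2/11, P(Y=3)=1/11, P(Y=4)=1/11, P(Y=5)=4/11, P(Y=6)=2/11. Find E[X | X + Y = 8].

8/3

P(X + Y = 8) = 2/11.
Summing X·P(x,y) over outcomes with X + Y = 8 gives 16/33.
E[X | X + Y = 8] = (16/33) / (2/11) = 8/3.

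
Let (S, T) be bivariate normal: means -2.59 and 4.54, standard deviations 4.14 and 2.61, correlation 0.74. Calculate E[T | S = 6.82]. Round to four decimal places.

8.9300

E[T | S=x] = μ_T + ρ(σ_T/σ_S)(x − μ_S) for jointly normal variables.
E[T | S=6.82] = 4.54 + (0.74)·(2.61/4.14)·(6.82 − (-2.59)) = 4.54 + (0.46652)·(9.41) = 8.9300.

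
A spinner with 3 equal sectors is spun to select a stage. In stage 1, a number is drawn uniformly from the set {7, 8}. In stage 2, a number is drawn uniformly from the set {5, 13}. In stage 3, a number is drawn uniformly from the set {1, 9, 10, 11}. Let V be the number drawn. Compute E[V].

E[V | stage 1] = (7+8)/2 = 15/2.
E[V | stage 2] = (5+13)/2 = 9.
E[V | stage 3] = (1+9+10+11)/4 = 31/4.
E[V] = (1/3)·(15/2) + (1/3)·(9) + (1/3)·(31/4) = 97/12.

97/12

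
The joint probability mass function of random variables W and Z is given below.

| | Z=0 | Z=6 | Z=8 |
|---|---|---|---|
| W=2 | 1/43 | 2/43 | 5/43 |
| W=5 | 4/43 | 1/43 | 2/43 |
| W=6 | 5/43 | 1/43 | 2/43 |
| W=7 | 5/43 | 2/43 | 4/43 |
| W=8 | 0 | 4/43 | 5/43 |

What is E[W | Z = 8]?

P(Z = 8) = 18/43.
Σ W·P over the event = 2·(5/43) + 5·(2/43) + 6·(2/43) + 7·(4/43) + 8·(5/43) = 100/43.
E[W | Z = 8] = (100/43) / (18/43) = 50/9.

50/9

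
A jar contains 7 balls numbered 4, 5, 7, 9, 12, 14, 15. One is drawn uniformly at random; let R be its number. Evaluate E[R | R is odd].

9

P(R is odd) = 4/7.
Σ over the event: 5·1/7 + 7·1/7 + 9·1/7 + 15·1/7 = 36/7.
E[R | R is odd] = (36/7) / (4/7) = 9.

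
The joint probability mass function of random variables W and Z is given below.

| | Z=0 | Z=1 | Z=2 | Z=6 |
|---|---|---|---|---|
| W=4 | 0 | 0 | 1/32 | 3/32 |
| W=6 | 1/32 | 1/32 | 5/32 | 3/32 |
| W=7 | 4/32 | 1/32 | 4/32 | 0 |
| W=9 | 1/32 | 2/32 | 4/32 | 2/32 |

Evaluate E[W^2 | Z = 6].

159/4

P(Z = 6) = 1/4.
Σ W^2·P over the event = 16·(3/32) + 36·(3/32) + 81·(2/32) = 159/16.
E[W^2 | Z = 6] = (159/16) / (1/4) = 159/4.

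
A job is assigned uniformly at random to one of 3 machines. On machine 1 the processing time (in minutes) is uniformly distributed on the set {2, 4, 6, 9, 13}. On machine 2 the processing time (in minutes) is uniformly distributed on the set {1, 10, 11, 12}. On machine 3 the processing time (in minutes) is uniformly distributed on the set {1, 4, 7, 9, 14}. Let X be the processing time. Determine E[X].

E[X | machine 1] = (2+4+6+9+13)/5 = 34/5.
E[X | machine 2] = (1+10+11+12)/4 = 17/2.
E[X | machine 3] = (1+4+7+9+14)/5 = 7.
E[X] = (1/3)·(34/5) + (1/3)·(17/2) + (1/3)·(7) = 223/30.

223/30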